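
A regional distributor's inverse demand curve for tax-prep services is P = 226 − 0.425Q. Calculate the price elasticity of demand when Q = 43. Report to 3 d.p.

At Q = 43, P = 226 − 0.425(43) = 207.72.
dP/dQ = −0.425, so dQ/dP = 1/(−0.425) = -2.353.
ε = (dQ/dP)(P/Q) = (-2.353)(207.72/43).

-11.367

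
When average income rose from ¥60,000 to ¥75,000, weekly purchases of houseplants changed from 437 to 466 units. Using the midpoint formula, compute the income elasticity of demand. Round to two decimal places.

ΔQ = 29, ΔI = 15000. Midpoints: Ī = 67,500, Q̄ = 451.5.
ε_I = (ΔQ/ΔI)(Ī/Q̄) = (29/15000)(67500/451.5).

0.29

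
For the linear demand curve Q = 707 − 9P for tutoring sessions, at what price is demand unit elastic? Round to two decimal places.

39.28

For linear demand Q = a − bP, ε = −bP/(a − bP). |ε| = 1 when bP = a − bP, i.e. P = a/(2b).
P = 707/(2·9) = 707/18 = 39.2778.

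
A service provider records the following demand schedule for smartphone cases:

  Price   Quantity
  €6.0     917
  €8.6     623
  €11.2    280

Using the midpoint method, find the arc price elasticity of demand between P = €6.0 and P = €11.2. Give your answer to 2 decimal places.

At P = 6.0, Q = 917; at P = 11.2, Q = 280.
ΔQ = -637, ΔP = 5.2. Midpoints: P̄ = 8.60, Q̄ = 598.5.
ε = (ΔQ/ΔP)(P̄/Q̄) = (-637/5.2)(8.60/598.5).

-1.76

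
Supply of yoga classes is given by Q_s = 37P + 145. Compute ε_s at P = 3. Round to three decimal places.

At P = 3, Q_s = 256.
dQ_s/dP = 37.
ε_s = (dQ_s/dP)(P/Q_s) = (37)(3/256).

0.434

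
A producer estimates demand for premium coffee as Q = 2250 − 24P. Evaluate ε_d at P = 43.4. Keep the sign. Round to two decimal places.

-0.86

At P = 43.4, Q = 1208.400.
dQ/dP = −24.
ε = (dQ/dP)(P/Q) = (-24)(43.4/1208.400).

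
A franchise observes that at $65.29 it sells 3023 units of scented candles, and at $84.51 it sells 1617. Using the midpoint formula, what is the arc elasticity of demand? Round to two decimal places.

ΔQ = 1617 − 3023 = -1406; ΔP = 84.51 − 65.29 = 19.22.
Midpoints: P̄ = 74.90, Q̄ = 2320.0.
ε = (ΔQ/ΔP)(P̄/Q̄) = (-1406/19.22)(74.90/2320.0).

-2.36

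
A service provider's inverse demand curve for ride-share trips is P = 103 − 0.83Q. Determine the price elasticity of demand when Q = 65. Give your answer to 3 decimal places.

At Q = 65, P = 103 − 0.83(65) = 49.05.
dP/dQ = −0.83, so dQ/dP = 1/(−0.83) = -1.205.
ε = (dQ/dP)(P/Q) = (-1.205)(49.05/65).

-0.909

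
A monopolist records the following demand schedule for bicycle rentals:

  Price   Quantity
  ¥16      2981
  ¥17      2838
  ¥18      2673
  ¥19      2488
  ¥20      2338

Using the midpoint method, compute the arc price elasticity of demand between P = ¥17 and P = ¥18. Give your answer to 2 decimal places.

At P = 17, Q = 2838; at P = 18, Q = 2673.
ΔQ = -165, ΔP = 1. Midpoints: P̄ = 17.50, Q̄ = 2755.5.
ε = (ΔQ/ΔP)(P̄/Q̄) = (-165/1)(17.50/2755.5).

-1.05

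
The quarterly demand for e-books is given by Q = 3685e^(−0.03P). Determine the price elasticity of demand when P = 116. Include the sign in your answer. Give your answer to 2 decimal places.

At P = 116, Q = 113.525.
dQ/dP = −0.03·3685e^(−0.03P) = −0.03Q = -3.406.
ε = (dQ/dP)(P/Q) = (-3.406)(116/113.525).

-3.48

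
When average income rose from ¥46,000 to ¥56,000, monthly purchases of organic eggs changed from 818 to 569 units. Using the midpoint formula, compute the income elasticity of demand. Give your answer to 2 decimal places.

ΔQ = -249, ΔI = 10000. Midpoints: Ī = 51,000, Q̄ = 693.5.
ε_I = (ΔQ/ΔI)(Ī/Q̄) = (-249/10000)(51000/693.5).
ε_I < 0, so the good is inferior.

-1.83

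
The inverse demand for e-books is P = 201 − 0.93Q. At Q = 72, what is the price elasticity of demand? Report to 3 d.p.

At Q = 72, P = 201 − 0.93(72) = 134.04.
dP/dQ = −0.93, so dQ/dP = 1/(−0.93) = -1.075.
ε = (dQ/dP)(P/Q) = (-1.075)(134.04/72).

-2.002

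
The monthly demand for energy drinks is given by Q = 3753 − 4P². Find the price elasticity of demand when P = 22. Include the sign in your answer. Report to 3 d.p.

-2.131

At P = 22, Q = 1817.
dQ/dP = −8P = -176.
ε = (dQ/dP)(P/Q) = (-176)(22/1817).
|ε| > 1, so demand is elastic at this price.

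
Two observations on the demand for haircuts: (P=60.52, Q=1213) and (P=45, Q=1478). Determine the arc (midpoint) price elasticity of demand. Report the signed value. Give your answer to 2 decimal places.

ΔQ = 1478 − 1213 = 265; ΔP = 45 − 60.52 = -15.52.
Midpoints: P̄ = 52.76, Q̄ = 1345.5.
ε = (ΔQ/ΔP)(P̄/Q̄) = (265/-15.52)(52.76/1345.5).

-0.67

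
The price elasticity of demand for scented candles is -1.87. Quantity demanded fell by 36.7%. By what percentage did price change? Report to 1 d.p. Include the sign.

19.6%

%ΔP ≈ %ΔQ / ε = (-36.7%)/(-1.87) = 19.63%.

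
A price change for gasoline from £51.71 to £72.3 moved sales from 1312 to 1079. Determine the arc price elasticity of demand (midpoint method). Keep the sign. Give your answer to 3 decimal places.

ΔQ = 1079 − 1312 = -233; ΔP = 72.3 − 51.71 = 20.59.
Midpoints: P̄ = 62.00, Q̄ = 1195.5.
ε = (ΔQ/ΔP)(P̄/Q̄) = (-233/20.59)(62.00/1195.5).

-0.587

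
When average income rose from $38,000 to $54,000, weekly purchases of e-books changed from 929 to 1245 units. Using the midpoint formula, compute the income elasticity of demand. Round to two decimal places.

ΔQ = 316, ΔI = 16000. Midpoints: Ī = 46,000, Q̄ = 1087.0.
ε_I = (ΔQ/ΔI)(Ī/Q̄) = (316/16000)(46000/1087.0).

0.84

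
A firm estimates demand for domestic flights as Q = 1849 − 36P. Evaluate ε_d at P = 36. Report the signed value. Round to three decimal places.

-2.344

At P = 36, Q = 553.
dQ/dP = −36.
ε = (dQ/dP)(P/Q) = (-36)(36/553).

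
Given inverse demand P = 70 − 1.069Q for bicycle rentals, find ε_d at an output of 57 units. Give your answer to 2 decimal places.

-0.15

At Q = 57, P = 70 − 1.069(57) = 9.07.
dP/dQ = −1.069, so dQ/dP = 1/(−1.069) = -0.935.
ε = (dQ/dP)(P/Q) = (-0.935)(9.07/57).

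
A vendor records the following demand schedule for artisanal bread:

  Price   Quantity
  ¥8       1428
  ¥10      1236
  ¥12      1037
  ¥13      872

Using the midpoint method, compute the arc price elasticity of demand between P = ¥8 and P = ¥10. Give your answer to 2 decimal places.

At P = 8, Q = 1428; at P = 10, Q = 1236.
ΔQ = -192, ΔP = 2. Midpoints: P̄ = 9.00, Q̄ = 1332.0.
ε = (ΔQ/ΔP)(P̄/Q̄) = (-192/2)(9.00/1332.0).

-0.65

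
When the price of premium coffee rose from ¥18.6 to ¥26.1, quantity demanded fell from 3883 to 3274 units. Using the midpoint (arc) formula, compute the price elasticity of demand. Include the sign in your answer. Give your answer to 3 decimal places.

ΔQ = 3274 − 3883 = -609; ΔP = 26.1 − 18.6 = 7.5.
Midpoints: P̄ = 22.35, Q̄ = 3578.5.
ε = (ΔQ/ΔP)(P̄/Q̄) = (-609/7.5)(22.35/3578.5).

-0.507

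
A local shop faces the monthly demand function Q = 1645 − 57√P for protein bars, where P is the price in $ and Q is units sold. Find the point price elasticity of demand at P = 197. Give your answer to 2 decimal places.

At P = 197, Q = 844.967.
dQ/dP = −57/(2√P) = -2.031.
ε = (dQ/dP)(P/Q) = (-2.031)(197/844.967).

-0.47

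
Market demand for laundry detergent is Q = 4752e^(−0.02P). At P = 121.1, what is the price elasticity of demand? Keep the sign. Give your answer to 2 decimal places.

-2.42

At P = 121.1, Q = 421.711.
dQ/dP = −0.02·4752e^(−0.02P) = −0.02Q = -8.434.
ε = (dQ/dP)(P/Q) = (-8.434)(121.1/421.711).
|ε| > 1, so demand is elastic at this price.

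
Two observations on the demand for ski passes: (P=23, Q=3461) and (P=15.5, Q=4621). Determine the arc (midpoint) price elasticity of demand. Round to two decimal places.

ΔQ = 4621 − 3461 = 1160; ΔP = 15.5 − 23 = -7.5.
Midpoints: P̄ = 19.25, Q̄ = 4041.0.
ε = (ΔQ/ΔP)(P̄/Q̄) = (1160/-7.5)(19.25/4041.0).

-0.74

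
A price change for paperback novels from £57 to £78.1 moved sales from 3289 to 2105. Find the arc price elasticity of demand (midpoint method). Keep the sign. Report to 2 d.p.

-1.41

ΔQ = 2105 − 3289 = -1184; ΔP = 78.1 − 57 = 21.1.
Midpoints: P̄ = 67.55, Q̄ = 2697.0.
ε = (ΔQ/ΔP)(P̄/Q̄) = (-1184/21.1)(67.55/2697.0).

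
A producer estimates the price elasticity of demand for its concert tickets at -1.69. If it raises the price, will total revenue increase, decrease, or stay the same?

|ε| = 1.69 > 1, so demand is elastic. A price rise therefore reduces total revenue.

decrease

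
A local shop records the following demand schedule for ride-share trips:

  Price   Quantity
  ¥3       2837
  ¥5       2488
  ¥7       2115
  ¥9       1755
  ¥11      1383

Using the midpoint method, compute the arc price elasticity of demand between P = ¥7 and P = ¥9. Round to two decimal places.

At P = 7, Q = 2115; at P = 9, Q = 1755.
ΔQ = -360, ΔP = 2. Midpoints: P̄ = 8.00, Q̄ = 1935.0.
ε = (ΔQ/ΔP)(P̄/Q̄) = (-360/2)(8.00/1935.0).

-0.74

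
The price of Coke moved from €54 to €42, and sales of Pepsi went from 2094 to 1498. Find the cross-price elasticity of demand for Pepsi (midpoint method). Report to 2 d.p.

1.33

ΔQ_x = 1498 − 2094 = -596; ΔP_y = 42 − 54 = -12.
Midpoints: P̄_y = 48.00, Q̄_x = 1796.0.
ε_xy = (ΔQ_x/ΔP_y)(P̄_y/Q̄_x) = (-596/-12)(48.00/1796.0).
ε_xy > 0, so the goods are substitutes.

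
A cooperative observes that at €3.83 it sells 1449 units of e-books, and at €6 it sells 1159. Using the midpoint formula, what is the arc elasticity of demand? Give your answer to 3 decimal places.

ΔQ = 1159 − 1449 = -290; ΔP = 6 − 3.83 = 2.17.
Midpoints: P̄ = 4.92, Q̄ = 1304.0.
ε = (ΔQ/ΔP)(P̄/Q̄) = (-290/2.17)(4.92/1304.0).

-0.504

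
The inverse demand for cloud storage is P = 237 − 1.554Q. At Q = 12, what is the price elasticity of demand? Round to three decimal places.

At Q = 12, P = 237 − 1.554(12) = 218.35.
dP/dQ = −1.554, so dQ/dP = 1/(−1.554) = -0.644.
ε = (dQ/dP)(P/Q) = (-0.644)(218.35/12).

-11.709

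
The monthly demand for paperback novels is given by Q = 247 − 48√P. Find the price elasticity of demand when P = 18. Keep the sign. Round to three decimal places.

At P = 18, Q = 43.353.
dQ/dP = −48/(2√P) = -5.657.
ε = (dQ/dP)(P/Q) = (-5.657)(18/43.353).

-2.349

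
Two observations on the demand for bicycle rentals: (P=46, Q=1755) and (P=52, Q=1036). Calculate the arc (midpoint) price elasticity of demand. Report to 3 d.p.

ΔQ = 1036 − 1755 = -719; ΔP = 52 − 46 = 6.
Midpoints: P̄ = 49.00, Q̄ = 1395.5.
ε = (ΔQ/ΔP)(P̄/Q̄) = (-719/6)(49.00/1395.5).

-4.208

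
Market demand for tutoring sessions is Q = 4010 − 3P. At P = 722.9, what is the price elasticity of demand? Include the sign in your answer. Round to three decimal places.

At P = 722.9, Q = 1841.300.
dQ/dP = −3.
ε = (dQ/dP)(P/Q) = (-3)(722.9/1841.300).
|ε| > 1, so demand is elastic at this price.

-1.178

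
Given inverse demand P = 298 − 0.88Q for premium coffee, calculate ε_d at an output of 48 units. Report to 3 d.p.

-6.055

At Q = 48, P = 298 − 0.88(48) = 255.76.
dP/dQ = −0.88, so dQ/dP = 1/(−0.88) = -1.136.
ε = (dQ/dP)(P/Q) = (-1.136)(255.76/48).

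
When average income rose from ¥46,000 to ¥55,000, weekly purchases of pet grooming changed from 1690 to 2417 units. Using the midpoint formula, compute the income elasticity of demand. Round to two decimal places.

ΔQ = 727, ΔI = 9000. Midpoints: Ī = 50,500, Q̄ = 2053.5.
ε_I = (ΔQ/ΔI)(Ī/Q̄) = (727/9000)(50500/2053.5).
ε_I > 0, so the good is normal.

1.99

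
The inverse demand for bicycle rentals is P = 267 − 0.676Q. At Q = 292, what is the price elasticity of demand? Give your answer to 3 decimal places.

At Q = 292, P = 267 − 0.676(292) = 69.61.
dP/dQ = −0.676, so dQ/dP = 1/(−0.676) = -1.479.
ε = (dQ/dP)(P/Q) = (-1.479)(69.61/292).

-0.353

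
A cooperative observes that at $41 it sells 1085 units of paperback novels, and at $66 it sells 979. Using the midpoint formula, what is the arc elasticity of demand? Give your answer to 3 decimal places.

-0.220

ΔQ = 979 − 1085 = -106; ΔP = 66 − 41 = 25.
Midpoints: P̄ = 53.50, Q̄ = 1032.0.
ε = (ΔQ/ΔP)(P̄/Q̄) = (-106/25)(53.50/1032.0).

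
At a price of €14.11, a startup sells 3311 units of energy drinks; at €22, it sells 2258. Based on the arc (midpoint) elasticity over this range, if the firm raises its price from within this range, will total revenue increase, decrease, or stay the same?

increase

Arc ε = (-1053/7.89)(18.05/2784.5) ≈ -0.865.
|ε| = 0.87 < 1, so demand is inelastic. A price rise therefore raises total revenue.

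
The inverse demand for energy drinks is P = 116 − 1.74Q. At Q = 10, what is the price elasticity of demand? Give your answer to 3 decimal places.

At Q = 10, P = 116 − 1.74(10) = 98.60.
dP/dQ = −1.74, so dQ/dP = 1/(−1.74) = -0.575.
ε = (dQ/dP)(P/Q) = (-0.575)(98.60/10).

-5.667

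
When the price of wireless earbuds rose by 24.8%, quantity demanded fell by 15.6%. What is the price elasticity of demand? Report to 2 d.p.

-0.63

ε = %ΔQ / %ΔP = (-15.6)/(24.8) = -0.629.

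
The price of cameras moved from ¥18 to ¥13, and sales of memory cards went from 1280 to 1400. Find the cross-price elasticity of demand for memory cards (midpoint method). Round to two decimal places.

ΔQ_x = 1400 − 1280 = 120; ΔP_y = 13 − 18 = -5.
Midpoints: P̄_y = 15.50, Q̄_x = 1340.0.
ε_xy = (ΔQ_x/ΔP_y)(P̄_y/Q̄_x) = (120/-5)(15.50/1340.0).
ε_xy < 0, so the goods are complements.

-0.28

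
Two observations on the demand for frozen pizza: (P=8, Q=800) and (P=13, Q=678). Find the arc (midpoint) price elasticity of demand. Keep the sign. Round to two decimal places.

ΔQ = 678 − 800 = -122; ΔP = 13 − 8 = 5.
Midpoints: P̄ = 10.50, Q̄ = 739.0.
ε = (ΔQ/ΔP)(P̄/Q̄) = (-122/5)(10.50/739.0).

-0.35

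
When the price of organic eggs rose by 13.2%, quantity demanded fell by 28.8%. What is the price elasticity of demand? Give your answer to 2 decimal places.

-2.18

ε = %ΔQ / %ΔP = (-28.8)/(13.2) = -2.182.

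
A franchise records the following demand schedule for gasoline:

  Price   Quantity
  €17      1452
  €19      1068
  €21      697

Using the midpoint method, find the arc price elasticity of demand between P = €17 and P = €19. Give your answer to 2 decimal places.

-2.74

At P = 17, Q = 1452; at P = 19, Q = 1068.
ΔQ = -384, ΔP = 2. Midpoints: P̄ = 18.00, Q̄ = 1260.0.
ε = (ΔQ/ΔP)(P̄/Q̄) = (-384/2)(18.00/1260.0).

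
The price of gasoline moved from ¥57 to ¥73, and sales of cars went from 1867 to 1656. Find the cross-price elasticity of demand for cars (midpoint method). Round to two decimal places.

-0.49

ΔQ_x = 1656 − 1867 = -211; ΔP_y = 73 − 57 = 16.
Midpoints: P̄_y = 65.00, Q̄_x = 1761.5.
ε_xy = (ΔQ_x/ΔP_y)(P̄_y/Q̄_x) = (-211/16)(65.00/1761.5).
ε_xy < 0, so the goods are complements.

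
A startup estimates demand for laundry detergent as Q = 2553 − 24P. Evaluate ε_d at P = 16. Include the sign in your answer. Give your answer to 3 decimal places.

-0.177

At P = 16, Q = 2169.
dQ/dP = −24.
ε = (dQ/dP)(P/Q) = (-24)(16/2169).
|ε| < 1, so demand is inelastic at this price.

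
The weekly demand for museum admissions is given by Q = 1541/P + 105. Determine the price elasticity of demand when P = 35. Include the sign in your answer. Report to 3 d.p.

-0.295

At P = 35, Q = 149.029.
dQ/dP = −1541/P² = -1.258.
ε = (dQ/dP)(P/Q) = (-1.258)(35/149.029).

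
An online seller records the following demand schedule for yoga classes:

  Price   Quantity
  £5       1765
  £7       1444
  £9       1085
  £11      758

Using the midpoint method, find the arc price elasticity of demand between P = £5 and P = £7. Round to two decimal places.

-0.60

At P = 5, Q = 1765; at P = 7, Q = 1444.
ΔQ = -321, ΔP = 2. Midpoints: P̄ = 6.00, Q̄ = 1604.5.
ε = (ΔQ/ΔP)(P̄/Q̄) = (-321/2)(6.00/1604.5).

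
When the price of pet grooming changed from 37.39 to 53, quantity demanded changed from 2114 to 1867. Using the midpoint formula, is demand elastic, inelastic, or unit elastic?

Arc ε ≈ -0.359.
|ε| = 0.36 < 1.

inelastic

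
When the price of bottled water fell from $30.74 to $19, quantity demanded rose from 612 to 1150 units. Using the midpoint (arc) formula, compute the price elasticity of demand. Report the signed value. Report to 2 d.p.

-1.29

ΔQ = 1150 − 612 = 538; ΔP = 19 − 30.74 = -11.74.
Midpoints: P̄ = 24.87, Q̄ = 881.0.
ε = (ΔQ/ΔP)(P̄/Q̄) = (538/-11.74)(24.87/881.0).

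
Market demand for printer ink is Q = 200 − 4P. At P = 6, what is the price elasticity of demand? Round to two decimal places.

At P = 6, Q = 176.
dQ/dP = −4.
ε = (dQ/dP)(P/Q) = (-4)(6/176).

-0.14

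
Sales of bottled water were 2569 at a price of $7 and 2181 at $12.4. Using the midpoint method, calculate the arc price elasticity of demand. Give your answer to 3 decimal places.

-0.293

ΔQ = 2181 − 2569 = -388; ΔP = 12.4 − 7 = 5.4.
Midpoints: P̄ = 9.70, Q̄ = 2375.0.
ε = (ΔQ/ΔP)(P̄/Q̄) = (-388/5.4)(9.70/2375.0).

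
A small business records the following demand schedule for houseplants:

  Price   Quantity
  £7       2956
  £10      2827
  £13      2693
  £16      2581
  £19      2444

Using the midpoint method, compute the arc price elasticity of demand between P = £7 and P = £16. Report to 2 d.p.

-0.17

At P = 7, Q = 2956; at P = 16, Q = 2581.
ΔQ = -375, ΔP = 9. Midpoints: P̄ = 11.50, Q̄ = 2768.5.
ε = (ΔQ/ΔP)(P̄/Q̄) = (-375/9)(11.50/2768.5).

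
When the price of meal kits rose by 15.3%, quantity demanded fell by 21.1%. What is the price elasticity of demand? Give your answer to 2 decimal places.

ε = %ΔQ / %ΔP = (-21.1)/(15.3) = -1.379.

-1.38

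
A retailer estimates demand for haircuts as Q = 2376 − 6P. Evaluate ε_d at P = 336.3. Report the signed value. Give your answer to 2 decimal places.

-5.63

At P = 336.3, Q = 358.200.
dQ/dP = −6.
ε = (dQ/dP)(P/Q) = (-6)(336.3/358.200).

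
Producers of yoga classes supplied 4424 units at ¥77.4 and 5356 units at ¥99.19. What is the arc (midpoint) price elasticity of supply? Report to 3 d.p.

ΔQ = 5356 − 4424 = 932; ΔP = 99.19 − 77.4 = 21.79.
Midpoints: P̄ = 88.30, Q̄ = 4890.0.
ε_s = (ΔQ/ΔP)(P̄/Q̄) = (932/21.79)(88.30/4890.0).

0.772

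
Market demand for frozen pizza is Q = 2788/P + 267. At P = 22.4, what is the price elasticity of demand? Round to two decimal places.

At P = 22.4, Q = 391.464.
dQ/dP = −2788/P² = -5.556.
ε = (dQ/dP)(P/Q) = (-5.556)(22.4/391.464).
|ε| < 1, so demand is inelastic at this price.

-0.32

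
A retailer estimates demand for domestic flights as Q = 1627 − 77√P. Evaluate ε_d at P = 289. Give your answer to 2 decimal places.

-2.06

At P = 289, Q = 318.
dQ/dP = −77/(2√P) = -2.265.
ε = (dQ/dP)(P/Q) = (-2.265)(289/318).
|ε| > 1, so demand is elastic at this price.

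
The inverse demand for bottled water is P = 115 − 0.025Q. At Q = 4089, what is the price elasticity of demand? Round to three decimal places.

At Q = 4089, P = 115 − 0.025(4089) = 12.77.
dP/dQ = −0.025, so dQ/dP = 1/(−0.025) = -40.000.
ε = (dQ/dP)(P/Q) = (-40.000)(12.77/4089).

-0.125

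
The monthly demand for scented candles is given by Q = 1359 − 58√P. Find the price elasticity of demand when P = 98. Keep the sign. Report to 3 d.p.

-0.366

At P = 98, Q = 784.829.
dQ/dP = −58/(2√P) = -2.929.
ε = (dQ/dP)(P/Q) = (-2.929)(98/784.829).
|ε| < 1, so demand is inelastic at this price.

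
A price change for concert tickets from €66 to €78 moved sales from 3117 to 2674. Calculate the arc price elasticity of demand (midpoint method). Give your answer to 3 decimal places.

-0.918

ΔQ = 2674 − 3117 = -443; ΔP = 78 − 66 = 12.
Midpoints: P̄ = 72.00, Q̄ = 2895.5.
ε = (ΔQ/ΔP)(P̄/Q̄) = (-443/12)(72.00/2895.5).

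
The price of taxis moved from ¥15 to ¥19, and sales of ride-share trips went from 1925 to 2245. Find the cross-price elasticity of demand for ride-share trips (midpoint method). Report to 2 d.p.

ΔQ_x = 2245 − 1925 = 320; ΔP_y = 19 − 15 = 4.
Midpoints: P̄_y = 17.00, Q̄_x = 2085.0.
ε_xy = (ΔQ_x/ΔP_y)(P̄_y/Q̄_x) = (320/4)(17.00/2085.0).

0.65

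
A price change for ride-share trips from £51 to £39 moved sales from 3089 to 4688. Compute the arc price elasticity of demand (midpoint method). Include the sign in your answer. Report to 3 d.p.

ΔQ = 4688 − 3089 = 1599; ΔP = 39 − 51 = -12.
Midpoints: P̄ = 45.00, Q̄ = 3888.5.
ε = (ΔQ/ΔP)(P̄/Q̄) = (1599/-12)(45.00/3888.5).

-1.542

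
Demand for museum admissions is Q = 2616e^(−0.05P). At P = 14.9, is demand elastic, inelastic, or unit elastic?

Q = 1241.905, dQ/dP = -62.095.
ε = (dQ/dP)(P/Q) ≈ -0.745.
|ε| = 0.75 < 1.

inelastic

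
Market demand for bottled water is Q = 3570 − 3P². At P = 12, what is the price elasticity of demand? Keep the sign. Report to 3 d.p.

At P = 12, Q = 3138.
dQ/dP = −6P = -72.
ε = (dQ/dP)(P/Q) = (-72)(12/3138).
|ε| < 1, so demand is inelastic at this price.

-0.275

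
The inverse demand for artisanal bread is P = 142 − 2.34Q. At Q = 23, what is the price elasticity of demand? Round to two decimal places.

-1.64

At Q = 23, P = 142 − 2.34(23) = 88.18.
dP/dQ = −2.34, so dQ/dP = 1/(−2.34) = -0.427.
ε = (dQ/dP)(P/Q) = (-0.427)(88.18/23).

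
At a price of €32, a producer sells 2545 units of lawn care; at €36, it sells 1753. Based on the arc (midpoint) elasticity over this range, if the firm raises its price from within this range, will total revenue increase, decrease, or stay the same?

decrease

Arc ε = (-792/4)(34.00/2149.0) ≈ -3.133.
|ε| = 3.13 > 1, so demand is elastic. A price rise therefore reduces total revenue.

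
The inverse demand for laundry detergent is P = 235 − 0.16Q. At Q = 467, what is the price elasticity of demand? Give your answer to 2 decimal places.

At Q = 467, P = 235 − 0.16(467) = 160.28.
dP/dQ = −0.16, so dQ/dP = 1/(−0.16) = -6.250.
ε = (dQ/dP)(P/Q) = (-6.250)(160.28/467).

-2.15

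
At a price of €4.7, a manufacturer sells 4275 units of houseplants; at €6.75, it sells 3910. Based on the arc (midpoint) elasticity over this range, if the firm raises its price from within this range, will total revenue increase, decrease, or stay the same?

increase

Arc ε = (-365/2.05)(5.72/4092.5) ≈ -0.249.
|ε| = 0.25 < 1, so demand is inelastic. A price rise therefore raises total revenue.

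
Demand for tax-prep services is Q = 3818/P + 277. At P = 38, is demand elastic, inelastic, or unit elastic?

inelastic

Q = 377.474, dQ/dP = -2.644.
ε = (dQ/dP)(P/Q) ≈ -0.266.
|ε| = 0.27 < 1.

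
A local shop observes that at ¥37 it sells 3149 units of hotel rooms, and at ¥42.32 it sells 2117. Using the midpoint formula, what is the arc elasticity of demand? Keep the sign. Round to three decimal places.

-2.922

ΔQ = 2117 − 3149 = -1032; ΔP = 42.32 − 37 = 5.32.
Midpoints: P̄ = 39.66, Q̄ = 2633.0.
ε = (ΔQ/ΔP)(P̄/Q̄) = (-1032/5.32)(39.66/2633.0).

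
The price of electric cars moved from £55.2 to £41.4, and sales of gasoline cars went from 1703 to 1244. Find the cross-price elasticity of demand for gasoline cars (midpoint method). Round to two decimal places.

1.09

ΔQ_x = 1244 − 1703 = -459; ΔP_y = 41.4 − 55.2 = -13.8.
Midpoints: P̄_y = 48.30, Q̄_x = 1473.5.
ε_xy = (ΔQ_x/ΔP_y)(P̄_y/Q̄_x) = (-459/-13.8)(48.30/1473.5).
ε_xy > 0, so the goods are substitutes.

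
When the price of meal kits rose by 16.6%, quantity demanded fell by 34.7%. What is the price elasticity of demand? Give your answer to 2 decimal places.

ε = %ΔQ / %ΔP = (-34.7)/(16.6) = -2.090.

-2.09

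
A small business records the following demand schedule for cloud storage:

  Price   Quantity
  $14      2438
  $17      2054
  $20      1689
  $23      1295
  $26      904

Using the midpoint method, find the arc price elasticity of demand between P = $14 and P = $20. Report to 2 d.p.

At P = 14, Q = 2438; at P = 20, Q = 1689.
ΔQ = -749, ΔP = 6. Midpoints: P̄ = 17.00, Q̄ = 2063.5.
ε = (ΔQ/ΔP)(P̄/Q̄) = (-749/6)(17.00/2063.5).

-1.03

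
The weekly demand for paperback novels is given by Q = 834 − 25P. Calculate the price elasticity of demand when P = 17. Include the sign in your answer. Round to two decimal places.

At P = 17, Q = 409.
dQ/dP = −25.
ε = (dQ/dP)(P/Q) = (-25)(17/409).

-1.04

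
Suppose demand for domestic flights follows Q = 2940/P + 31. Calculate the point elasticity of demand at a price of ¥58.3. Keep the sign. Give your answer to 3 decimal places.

-0.619

At P = 58.3, Q = 81.429.
dQ/dP = −2940/P² = -0.865.
ε = (dQ/dP)(P/Q) = (-0.865)(58.3/81.429).
|ε| < 1, so demand is inelastic at this price.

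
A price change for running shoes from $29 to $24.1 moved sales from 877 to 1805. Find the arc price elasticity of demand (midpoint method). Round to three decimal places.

ΔQ = 1805 − 877 = 928; ΔP = 24.1 − 29 = -4.9.
Midpoints: P̄ = 26.55, Q̄ = 1341.0.
ε = (ΔQ/ΔP)(P̄/Q̄) = (928/-4.9)(26.55/1341.0).

-3.750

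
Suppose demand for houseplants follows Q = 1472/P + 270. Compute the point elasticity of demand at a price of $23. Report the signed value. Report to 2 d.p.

At P = 23, Q = 334.
dQ/dP = −1472/P² = -2.783.
ε = (dQ/dP)(P/Q) = (-2.783)(23/334).

-0.19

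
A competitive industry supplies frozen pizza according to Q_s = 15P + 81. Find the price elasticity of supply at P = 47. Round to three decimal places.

0.897

At P = 47, Q_s = 786.
dQ_s/dP = 15.
ε_s = (dQ_s/dP)(P/Q_s) = (15)(47/786).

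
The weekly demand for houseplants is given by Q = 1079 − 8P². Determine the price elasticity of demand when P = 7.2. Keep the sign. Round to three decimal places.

At P = 7.2, Q = 664.280.
dQ/dP = −16P = -115.200.
ε = (dQ/dP)(P/Q) = (-115.200)(7.2/664.280).
|ε| > 1, so demand is elastic at this price.

-1.249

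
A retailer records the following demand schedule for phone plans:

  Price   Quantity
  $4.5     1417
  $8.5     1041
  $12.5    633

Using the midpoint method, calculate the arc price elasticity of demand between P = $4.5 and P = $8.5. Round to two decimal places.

At P = 4.5, Q = 1417; at P = 8.5, Q = 1041.
ΔQ = -376, ΔP = 4.0. Midpoints: P̄ = 6.50, Q̄ = 1229.0.
ε = (ΔQ/ΔP)(P̄/Q̄) = (-376/4.0)(6.50/1229.0).

-0.50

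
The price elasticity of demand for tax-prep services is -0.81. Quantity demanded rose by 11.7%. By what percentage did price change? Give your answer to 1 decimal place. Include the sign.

%ΔP ≈ %ΔQ / ε = (11.7%)/(-0.81) = -14.44%.

-14.4%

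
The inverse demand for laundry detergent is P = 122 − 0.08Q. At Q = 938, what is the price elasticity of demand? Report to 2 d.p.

-0.63

At Q = 938, P = 122 − 0.08(938) = 46.96.
dP/dQ = −0.08, so dQ/dP = 1/(−0.08) = -12.500.
ε = (dQ/dP)(P/Q) = (-12.500)(46.96/938).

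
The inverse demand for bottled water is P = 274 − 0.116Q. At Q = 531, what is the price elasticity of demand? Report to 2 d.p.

At Q = 531, P = 274 − 0.116(531) = 212.40.
dP/dQ = −0.116, so dQ/dP = 1/(−0.116) = -8.621.
ε = (dQ/dP)(P/Q) = (-8.621)(212.40/531).

-3.45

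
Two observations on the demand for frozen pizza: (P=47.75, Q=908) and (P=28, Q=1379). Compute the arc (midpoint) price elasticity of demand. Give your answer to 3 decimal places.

ΔQ = 1379 − 908 = 471; ΔP = 28 − 47.75 = -19.75.
Midpoints: P̄ = 37.88, Q̄ = 1143.5.
ε = (ΔQ/ΔP)(P̄/Q̄) = (471/-19.75)(37.88/1143.5).

-0.790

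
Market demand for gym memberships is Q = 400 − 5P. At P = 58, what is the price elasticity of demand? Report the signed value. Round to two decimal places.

At P = 58, Q = 110.
dQ/dP = −5.
ε = (dQ/dP)(P/Q) = (-5)(58/110).

-2.64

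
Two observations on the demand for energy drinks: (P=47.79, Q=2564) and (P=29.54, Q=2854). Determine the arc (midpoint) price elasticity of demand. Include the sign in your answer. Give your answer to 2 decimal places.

ΔQ = 2854 − 2564 = 290; ΔP = 29.54 − 47.79 = -18.25.
Midpoints: P̄ = 38.66, Q̄ = 2709.0.
ε = (ΔQ/ΔP)(P̄/Q̄) = (290/-18.25)(38.66/2709.0).

-0.23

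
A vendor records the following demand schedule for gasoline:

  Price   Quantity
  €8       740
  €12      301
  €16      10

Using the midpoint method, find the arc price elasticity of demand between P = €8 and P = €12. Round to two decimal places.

At P = 8, Q = 740; at P = 12, Q = 301.
ΔQ = -439, ΔP = 4. Midpoints: P̄ = 10.00, Q̄ = 520.5.
ε = (ΔQ/ΔP)(P̄/Q̄) = (-439/4)(10.00/520.5).

-2.11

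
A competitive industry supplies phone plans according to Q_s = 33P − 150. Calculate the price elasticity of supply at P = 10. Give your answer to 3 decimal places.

At P = 10, Q_s = 180.
dQ_s/dP = 33.
ε_s = (dQ_s/dP)(P/Q_s) = (33)(10/180).

1.833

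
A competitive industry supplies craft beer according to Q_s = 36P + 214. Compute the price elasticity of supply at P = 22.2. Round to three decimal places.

0.789

At P = 22.2, Q_s = 1013.20.
dQ_s/dP = 36.
ε_s = (dQ_s/dP)(P/Q_s) = (36)(22.2/1013.20).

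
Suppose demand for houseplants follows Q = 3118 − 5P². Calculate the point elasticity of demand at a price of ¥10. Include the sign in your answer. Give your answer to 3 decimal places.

-0.382

At P = 10, Q = 2618.
dQ/dP = −10P = -100.
ε = (dQ/dP)(P/Q) = (-100)(10/2618).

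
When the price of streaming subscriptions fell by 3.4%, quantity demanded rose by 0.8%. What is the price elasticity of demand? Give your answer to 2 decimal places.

ε = %ΔQ / %ΔP = (0.8)/(-3.4) = -0.235.

-0.24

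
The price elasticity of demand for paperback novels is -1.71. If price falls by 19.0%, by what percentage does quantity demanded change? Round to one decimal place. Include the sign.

%ΔQ ≈ ε × %ΔP = (-1.71)(-19.0%) = 32.49%.

32.5%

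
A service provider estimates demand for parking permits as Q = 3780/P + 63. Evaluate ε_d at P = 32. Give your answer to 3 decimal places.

-0.652

At P = 32, Q = 181.125.
dQ/dP = −3780/P² = -3.691.
ε = (dQ/dP)(P/Q) = (-3.691)(32/181.125).
|ε| < 1, so demand is inelastic at this price.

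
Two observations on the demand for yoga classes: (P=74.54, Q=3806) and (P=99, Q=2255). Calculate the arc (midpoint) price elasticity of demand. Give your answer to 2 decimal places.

-1.82

ΔQ = 2255 − 3806 = -1551; ΔP = 99 − 74.54 = 24.46.
Midpoints: P̄ = 86.77, Q̄ = 3030.5.
ε = (ΔQ/ΔP)(P̄/Q̄) = (-1551/24.46)(86.77/3030.5).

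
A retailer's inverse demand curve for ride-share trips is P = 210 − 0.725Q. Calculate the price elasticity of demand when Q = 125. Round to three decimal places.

-1.317

At Q = 125, P = 210 − 0.725(125) = 119.38.
dP/dQ = −0.725, so dQ/dP = 1/(−0.725) = -1.379.
ε = (dQ/dP)(P/Q) = (-1.379)(119.38/125).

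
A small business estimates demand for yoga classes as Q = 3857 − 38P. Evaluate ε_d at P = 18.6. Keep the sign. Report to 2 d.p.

At P = 18.6, Q = 3150.200.
dQ/dP = −38.
ε = (dQ/dP)(P/Q) = (-38)(18.6/3150.200).
|ε| < 1, so demand is inelastic at this price.

-0.22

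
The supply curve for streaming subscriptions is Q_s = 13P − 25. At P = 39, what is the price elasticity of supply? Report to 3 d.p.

At P = 39, Q_s = 482.
dQ_s/dP = 13.
ε_s = (dQ_s/dP)(P/Q_s) = (13)(39/482).

1.052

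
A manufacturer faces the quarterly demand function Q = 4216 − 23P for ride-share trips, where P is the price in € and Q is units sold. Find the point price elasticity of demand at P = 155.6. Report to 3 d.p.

-5.616

At P = 155.6, Q = 637.200.
dQ/dP = −23.
ε = (dQ/dP)(P/Q) = (-23)(155.6/637.200).
|ε| > 1, so demand is elastic at this price.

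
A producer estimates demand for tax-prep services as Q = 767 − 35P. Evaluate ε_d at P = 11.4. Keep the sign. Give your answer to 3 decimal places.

At P = 11.4, Q = 368.
dQ/dP = −35.
ε = (dQ/dP)(P/Q) = (-35)(11.4/368).

-1.084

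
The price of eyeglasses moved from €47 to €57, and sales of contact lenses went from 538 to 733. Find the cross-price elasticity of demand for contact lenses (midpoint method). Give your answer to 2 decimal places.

1.60

ΔQ_x = 733 − 538 = 195; ΔP_y = 57 − 47 = 10.
Midpoints: P̄_y = 52.00, Q̄_x = 635.5.
ε_xy = (ΔQ_x/ΔP_y)(P̄_y/Q̄_x) = (195/10)(52.00/635.5).
ε_xy > 0, so the goods are substitutes.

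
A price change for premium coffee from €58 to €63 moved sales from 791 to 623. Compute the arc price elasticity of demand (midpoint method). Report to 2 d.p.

-2.88

ΔQ = 623 − 791 = -168; ΔP = 63 − 58 = 5.
Midpoints: P̄ = 60.50, Q̄ = 707.0.
ε = (ΔQ/ΔP)(P̄/Q̄) = (-168/5)(60.50/707.0).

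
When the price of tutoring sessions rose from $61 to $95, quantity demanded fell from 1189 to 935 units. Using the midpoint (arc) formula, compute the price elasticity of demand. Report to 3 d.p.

-0.549

ΔQ = 935 − 1189 = -254; ΔP = 95 − 61 = 34.
Midpoints: P̄ = 78.00, Q̄ = 1062.0.
ε = (ΔQ/ΔP)(P̄/Q̄) = (-254/34)(78.00/1062.0).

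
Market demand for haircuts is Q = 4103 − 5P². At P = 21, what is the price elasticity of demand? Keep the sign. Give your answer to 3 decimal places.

-2.323

At P = 21, Q = 1898.
dQ/dP = −10P = -210.
ε = (dQ/dP)(P/Q) = (-210)(21/1898).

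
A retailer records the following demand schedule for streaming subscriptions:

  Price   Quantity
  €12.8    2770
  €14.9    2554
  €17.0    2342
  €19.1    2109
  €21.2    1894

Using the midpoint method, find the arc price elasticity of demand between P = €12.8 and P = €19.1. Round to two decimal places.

-0.69

At P = 12.8, Q = 2770; at P = 19.1, Q = 2109.
ΔQ = -661, ΔP = 6.3. Midpoints: P̄ = 15.95, Q̄ = 2439.5.
ε = (ΔQ/ΔP)(P̄/Q̄) = (-661/6.3)(15.95/2439.5).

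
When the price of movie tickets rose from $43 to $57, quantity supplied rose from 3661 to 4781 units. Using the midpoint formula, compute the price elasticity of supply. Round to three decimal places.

0.948

ΔQ = 4781 − 3661 = 1120; ΔP = 57 − 43 = 14.
Midpoints: P̄ = 50.00, Q̄ = 4221.0.
ε_s = (ΔQ/ΔP)(P̄/Q̄) = (1120/14)(50.00/4221.0).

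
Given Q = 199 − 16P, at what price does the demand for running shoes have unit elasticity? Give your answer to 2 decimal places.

For linear demand Q = a − bP, ε = −bP/(a − bP). |ε| = 1 when bP = a − bP, i.e. P = a/(2b).
P = 199/(2·16) = 199/32 = 6.2188.

6.22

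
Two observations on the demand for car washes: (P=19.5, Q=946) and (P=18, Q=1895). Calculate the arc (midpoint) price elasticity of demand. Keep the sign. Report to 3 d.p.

-8.351

ΔQ = 1895 − 946 = 949; ΔP = 18 − 19.5 = -1.5.
Midpoints: P̄ = 18.75, Q̄ = 1420.5.
ε = (ΔQ/ΔP)(P̄/Q̄) = (949/-1.5)(18.75/1420.5).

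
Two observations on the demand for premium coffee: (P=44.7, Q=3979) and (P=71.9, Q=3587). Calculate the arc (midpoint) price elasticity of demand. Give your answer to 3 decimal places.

ΔQ = 3587 − 3979 = -392; ΔP = 71.9 − 44.7 = 27.2.
Midpoints: P̄ = 58.30, Q̄ = 3783.0.
ε = (ΔQ/ΔP)(P̄/Q̄) = (-392/27.2)(58.30/3783.0).

-0.222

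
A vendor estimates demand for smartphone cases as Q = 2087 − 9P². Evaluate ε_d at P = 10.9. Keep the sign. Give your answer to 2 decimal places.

-2.10

At P = 10.9, Q = 1017.710.
dQ/dP = −18P = -196.200.
ε = (dQ/dP)(P/Q) = (-196.200)(10.9/1017.710).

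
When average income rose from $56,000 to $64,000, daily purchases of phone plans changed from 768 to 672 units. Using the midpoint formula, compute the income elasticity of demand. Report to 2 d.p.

-1.00

ΔQ = -96, ΔI = 8000. Midpoints: Ī = 60,000, Q̄ = 720.0.
ε_I = (ΔQ/ΔI)(Ī/Q̄) = (-96/8000)(60000/720.0).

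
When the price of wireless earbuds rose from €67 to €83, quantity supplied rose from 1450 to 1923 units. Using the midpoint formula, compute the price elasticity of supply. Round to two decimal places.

ΔQ = 1923 − 1450 = 473; ΔP = 83 − 67 = 16.
Midpoints: P̄ = 75.00, Q̄ = 1686.5.
ε_s = (ΔQ/ΔP)(P̄/Q̄) = (473/16)(75.00/1686.5).

1.31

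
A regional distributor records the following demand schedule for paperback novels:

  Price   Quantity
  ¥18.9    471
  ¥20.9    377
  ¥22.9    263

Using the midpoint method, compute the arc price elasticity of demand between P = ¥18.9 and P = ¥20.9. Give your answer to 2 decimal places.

-2.21

At P = 18.9, Q = 471; at P = 20.9, Q = 377.
ΔQ = -94, ΔP = 2.0. Midpoints: P̄ = 19.90, Q̄ = 424.0.
ε = (ΔQ/ΔP)(P̄/Q̄) = (-94/2.0)(19.90/424.0).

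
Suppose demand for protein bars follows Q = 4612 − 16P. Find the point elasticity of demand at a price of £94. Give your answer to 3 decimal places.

At P = 94, Q = 3108.
dQ/dP = −16.
ε = (dQ/dP)(P/Q) = (-16)(94/3108).

-0.484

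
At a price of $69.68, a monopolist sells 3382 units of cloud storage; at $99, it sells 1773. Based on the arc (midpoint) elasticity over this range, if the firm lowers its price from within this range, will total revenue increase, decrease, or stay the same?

Arc ε = (-1609/29.32)(84.34/2577.5) ≈ -1.796.
|ε| = 1.80 > 1, so demand is elastic. A price cut therefore raises total revenue.

increase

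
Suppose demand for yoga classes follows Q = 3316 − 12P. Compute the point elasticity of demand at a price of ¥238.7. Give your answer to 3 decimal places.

At P = 238.7, Q = 451.600.
dQ/dP = −12.
ε = (dQ/dP)(P/Q) = (-12)(238.7/451.600).

-6.343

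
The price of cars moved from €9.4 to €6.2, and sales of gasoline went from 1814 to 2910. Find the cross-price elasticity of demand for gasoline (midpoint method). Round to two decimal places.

-1.13

ΔQ_x = 2910 − 1814 = 1096; ΔP_y = 6.2 − 9.4 = -3.2.
Midpoints: P̄_y = 7.80, Q̄_x = 2362.0.
ε_xy = (ΔQ_x/ΔP_y)(P̄_y/Q̄_x) = (1096/-3.2)(7.80/2362.0).
ε_xy < 0, so the goods are complements.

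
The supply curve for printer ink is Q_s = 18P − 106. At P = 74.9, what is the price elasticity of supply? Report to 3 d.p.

1.085

At P = 74.9, Q_s = 1242.20.
dQ_s/dP = 18.
ε_s = (dQ_s/dP)(P/Q_s) = (18)(74.9/1242.20).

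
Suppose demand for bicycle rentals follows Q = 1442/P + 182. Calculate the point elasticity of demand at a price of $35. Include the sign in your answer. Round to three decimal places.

At P = 35, Q = 223.200.
dQ/dP = −1442/P² = -1.177.
ε = (dQ/dP)(P/Q) = (-1.177)(35/223.200).

-0.185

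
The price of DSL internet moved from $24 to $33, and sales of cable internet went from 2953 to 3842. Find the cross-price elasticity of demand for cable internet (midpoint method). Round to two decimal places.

0.83

ΔQ_x = 3842 − 2953 = 889; ΔP_y = 33 − 24 = 9.
Midpoints: P̄_y = 28.50, Q̄_x = 3397.5.
ε_xy = (ΔQ_x/ΔP_y)(P̄_y/Q̄_x) = (889/9)(28.50/3397.5).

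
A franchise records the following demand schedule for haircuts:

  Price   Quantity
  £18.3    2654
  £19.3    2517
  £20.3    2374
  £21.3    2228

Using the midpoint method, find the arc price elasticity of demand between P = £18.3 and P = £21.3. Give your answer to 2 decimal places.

-1.15

At P = 18.3, Q = 2654; at P = 21.3, Q = 2228.
ΔQ = -426, ΔP = 3.0. Midpoints: P̄ = 19.80, Q̄ = 2441.0.
ε = (ΔQ/ΔP)(P̄/Q̄) = (-426/3.0)(19.80/2441.0).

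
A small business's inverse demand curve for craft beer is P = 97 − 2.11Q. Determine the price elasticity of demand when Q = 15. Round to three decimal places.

-2.065

At Q = 15, P = 97 − 2.11(15) = 65.35.
dP/dQ = −2.11, so dQ/dP = 1/(−2.11) = -0.474.
ε = (dQ/dP)(P/Q) = (-0.474)(65.35/15).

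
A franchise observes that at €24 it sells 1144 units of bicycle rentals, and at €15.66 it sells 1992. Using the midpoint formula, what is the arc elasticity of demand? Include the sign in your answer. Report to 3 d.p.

ΔQ = 1992 − 1144 = 848; ΔP = 15.66 − 24 = -8.34.
Midpoints: P̄ = 19.83, Q̄ = 1568.0.
ε = (ΔQ/ΔP)(P̄/Q̄) = (848/-8.34)(19.83/1568.0).

-1.286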